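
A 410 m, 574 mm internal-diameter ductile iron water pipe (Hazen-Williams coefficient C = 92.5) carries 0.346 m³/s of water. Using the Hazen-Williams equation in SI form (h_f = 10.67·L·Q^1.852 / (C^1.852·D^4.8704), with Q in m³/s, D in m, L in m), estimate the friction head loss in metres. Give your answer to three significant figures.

h_f ≈ 2.09 m

h_f = 10.67·410·0.346^1.852 / (92.5^1.852·0.574^4.8704) = 2.090 m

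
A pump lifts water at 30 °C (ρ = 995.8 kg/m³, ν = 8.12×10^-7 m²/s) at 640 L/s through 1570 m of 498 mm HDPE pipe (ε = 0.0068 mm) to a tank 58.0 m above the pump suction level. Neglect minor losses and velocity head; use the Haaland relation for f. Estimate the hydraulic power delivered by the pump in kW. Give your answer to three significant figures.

P_hyd ≈ 479 kW

V = 4Q/(πD²) = 3.286 m/s; Re = 2.02×10^6; ε/D = 1.37×10^-5; f = 0.01074
h_f = f(L/D)V²/2g = 18.63 m
Total head H = z + h_f = 58.0 + 18.63 = 76.63 m
P_hyd = ρgQH = 995.8·9.81·0.640·76.63 = 479.1 kW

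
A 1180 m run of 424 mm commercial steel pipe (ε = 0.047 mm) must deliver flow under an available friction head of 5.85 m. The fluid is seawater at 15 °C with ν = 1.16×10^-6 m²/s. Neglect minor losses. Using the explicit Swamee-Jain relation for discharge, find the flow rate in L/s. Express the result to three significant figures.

Q ≈ 241 L/s

Swamee-Jain (Type II): Q = -0.965·√(gD⁵h_f/L)·ln[ε/(3.7D) + √(3.17ν²L/(gD³h_f))]
√(gD⁵h_f/L) = √(9.81·0.424⁵·5.85/1180) = 0.02582
ε/(3.7D) = 3.00×10^-5; √(3.17ν²L/(gD³h_f)) = 3.39×10^-5
Q = -0.965·0.02582·ln(6.388×10^-5) = 0.2406 m³/s
Check: V = 1.70 m/s, Re = 6.23×10^5, f = 0.01426, h_f = 5.87 m ≈ 5.85 m ✓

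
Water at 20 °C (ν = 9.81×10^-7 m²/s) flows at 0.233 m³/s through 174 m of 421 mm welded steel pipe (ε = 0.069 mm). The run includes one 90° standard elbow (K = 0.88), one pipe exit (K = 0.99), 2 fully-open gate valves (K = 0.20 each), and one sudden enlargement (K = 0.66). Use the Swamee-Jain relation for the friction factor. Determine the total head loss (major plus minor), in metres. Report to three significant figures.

V = 4Q/(πD²) = 1.674 m/s; V²/2g = 0.1428 m
Re = 7.18×10^5, ε/D = 1.64×10^-4 → f = 0.01470 (Swamee-Jain)
Major: h_f = f(L/D)·V²/2g = 0.01470·413.3·0.1428 = 0.8673 m
Minor: ΣK = 2.93; h_m = ΣK·V²/2g = 0.4184 m
Total H_L = 0.8673 + 0.4184 = 1.286 m

H_L ≈ 1.29 m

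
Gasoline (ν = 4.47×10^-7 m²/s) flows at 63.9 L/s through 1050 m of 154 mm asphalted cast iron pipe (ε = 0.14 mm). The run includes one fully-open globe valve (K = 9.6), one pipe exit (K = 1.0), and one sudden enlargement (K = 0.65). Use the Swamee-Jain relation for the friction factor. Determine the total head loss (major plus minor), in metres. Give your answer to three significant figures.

H_L ≈ 86.7 m

V = 4Q/(πD²) = 3.431 m/s; V²/2g = 0.5998 m
Re = 1.18×10^6, ε/D = 9.09×10^-4 → f = 0.01955 (Swamee-Jain)
Major: h_f = f(L/D)·V²/2g = 0.01955·6818·0.5998 = 79.95 m
Minor: ΣK = 11.2; h_m = ΣK·V²/2g = 6.748 m
Total H_L = 79.95 + 6.748 = 86.70 m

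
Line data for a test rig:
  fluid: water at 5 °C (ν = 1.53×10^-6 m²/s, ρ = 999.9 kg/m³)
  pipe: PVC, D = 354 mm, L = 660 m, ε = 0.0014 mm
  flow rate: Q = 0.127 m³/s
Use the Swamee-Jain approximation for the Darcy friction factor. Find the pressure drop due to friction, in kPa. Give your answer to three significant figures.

Δp ≈ 22.4 kPa

V = 4Q/(πD²) = 4·0.127/(π·0.354²) = 1.290 m/s
Re = VD/ν = 1.290·0.354/1.53×10^-6 = 2.99×10^5 → turbulent
ε/D = 0.0014/354 = 3.95×10^-6
Swamee-Jain: f = 0.01443
h_f = f(L/D)V²/(2g) = 0.01443·(660/0.354)·1.290²/(2·9.81) = 2.284 m
Δp = ρg·h_f = 999.9·9.81·2.284 = 22.40 kPa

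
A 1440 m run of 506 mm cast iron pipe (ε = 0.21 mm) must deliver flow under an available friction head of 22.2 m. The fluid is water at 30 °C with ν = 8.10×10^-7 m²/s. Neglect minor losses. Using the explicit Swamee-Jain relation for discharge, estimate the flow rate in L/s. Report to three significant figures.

Q ≈ 616 L/s

Swamee-Jain (Type II): Q = -0.965·√(gD⁵h_f/L)·ln[ε/(3.7D) + √(3.17ν²L/(gD³h_f))]
√(gD⁵h_f/L) = √(9.81·0.506⁵·22.2/1440) = 0.07083
ε/(3.7D) = 1.12×10^-4; √(3.17ν²L/(gD³h_f)) = 1.03×10^-5
Q = -0.965·0.07083·ln(1.225×10^-4) = 0.6157 m³/s
Check: V = 3.06 m/s, Re = 1.91×10^6, f = 0.01641, h_f = 22.3 m ≈ 22.2 m ✓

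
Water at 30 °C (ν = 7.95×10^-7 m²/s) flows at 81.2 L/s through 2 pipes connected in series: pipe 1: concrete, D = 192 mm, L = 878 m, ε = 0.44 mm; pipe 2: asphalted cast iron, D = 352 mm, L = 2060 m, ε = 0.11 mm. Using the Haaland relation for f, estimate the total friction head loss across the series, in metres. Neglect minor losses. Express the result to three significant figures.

Pipe 1: V = 2.805 m/s, Re = 6.77×10^5, ε/D = 0.00229, f = 0.02456, h_1 = f(L/D)V²/2g = 45.02 m
Pipe 2: V = 0.8344 m/s, Re = 3.69×10^5, ε/D = 3.13×10^-4, f = 0.01660, h_2 = f(L/D)V²/2g = 3.448 m
Series → Q common, losses add: H = Σh = 48.47 m

H ≈ 48.5 m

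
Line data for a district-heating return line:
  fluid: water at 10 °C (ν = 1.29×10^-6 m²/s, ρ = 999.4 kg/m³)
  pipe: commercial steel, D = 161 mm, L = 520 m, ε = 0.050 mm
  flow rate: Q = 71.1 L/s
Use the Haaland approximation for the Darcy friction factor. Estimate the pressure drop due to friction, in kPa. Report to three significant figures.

Δp ≈ 323 kPa

V = 4Q/(πD²) = 4·0.0711/(π·0.161²) = 3.492 m/s
Re = VD/ν = 3.492·0.161/1.29×10^-6 = 4.36×10^5 → turbulent
ε/D = 0.050/161 = 3.11×10^-4
Haaland: f = 0.01639
h_f = f(L/D)V²/(2g) = 0.01639·(520/0.161)·3.492²/(2·9.81) = 32.90 m
Δp = ρg·h_f = 999.4·9.81·32.90 = 322.6 kPa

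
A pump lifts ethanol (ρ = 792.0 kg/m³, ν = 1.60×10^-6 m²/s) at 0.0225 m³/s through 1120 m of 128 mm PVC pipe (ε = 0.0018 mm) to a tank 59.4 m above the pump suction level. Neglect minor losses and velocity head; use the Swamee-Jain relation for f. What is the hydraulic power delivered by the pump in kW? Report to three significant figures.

V = 4Q/(πD²) = 1.749 m/s; Re = 1.40×10^5; ε/D = 1.41×10^-5; f = 0.01678
h_f = f(L/D)V²/2g = 22.88 m
Total head H = z + h_f = 59.4 + 22.88 = 82.28 m
P_hyd = ρgQH = 792.0·9.81·0.0225·82.28 = 14.38 kW

P_hyd ≈ 14.4 kW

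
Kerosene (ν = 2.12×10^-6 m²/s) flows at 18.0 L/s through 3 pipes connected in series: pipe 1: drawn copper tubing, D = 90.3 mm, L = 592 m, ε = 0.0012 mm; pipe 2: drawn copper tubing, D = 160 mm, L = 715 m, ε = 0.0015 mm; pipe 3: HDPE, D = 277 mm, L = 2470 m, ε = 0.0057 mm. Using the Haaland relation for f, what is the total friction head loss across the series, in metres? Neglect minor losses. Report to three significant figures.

Pipe 1: V = 2.811 m/s, Re = 1.20×10^5, ε/D = 1.33×10^-5, f = 0.01723, h_1 = f(L/D)V²/2g = 45.48 m
Pipe 2: V = 0.8952 m/s, Re = 6.76×10^4, ε/D = 9.38×10^-6, f = 0.01940, h_2 = f(L/D)V²/2g = 3.542 m
Pipe 3: V = 0.2987 m/s, Re = 3.90×10^4, ε/D = 2.06×10^-5, f = 0.02196, h_3 = f(L/D)V²/2g = 0.8904 m
Series → Q common, losses add: H = Σh = 49.91 m

H ≈ 49.9 m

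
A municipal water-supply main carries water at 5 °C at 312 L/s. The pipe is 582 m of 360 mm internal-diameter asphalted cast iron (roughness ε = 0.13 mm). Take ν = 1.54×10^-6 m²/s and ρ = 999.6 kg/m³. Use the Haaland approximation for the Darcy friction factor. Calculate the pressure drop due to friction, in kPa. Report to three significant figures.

V = 4Q/(πD²) = 4·0.312/(π·0.360²) = 3.065 m/s
Re = VD/ν = 3.065·0.360/1.54×10^-6 = 7.17×10^5 → turbulent
ε/D = 0.13/360 = 3.61×10^-4
Haaland: f = 0.01633
h_f = f(L/D)V²/(2g) = 0.01633·(582/0.360)·3.065²/(2·9.81) = 12.64 m
Δp = ρg·h_f = 999.6·9.81·12.64 = 124.0 kPa

Δp ≈ 124 kPa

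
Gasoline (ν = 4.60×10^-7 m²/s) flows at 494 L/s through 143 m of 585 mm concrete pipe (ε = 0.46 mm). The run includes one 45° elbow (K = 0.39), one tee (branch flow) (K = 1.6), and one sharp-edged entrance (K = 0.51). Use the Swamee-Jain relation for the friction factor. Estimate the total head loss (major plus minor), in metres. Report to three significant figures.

V = 4Q/(πD²) = 1.838 m/s; V²/2g = 0.1722 m
Re = 2.34×10^6, ε/D = 7.86×10^-4 → f = 0.01875 (Swamee-Jain)
Major: h_f = f(L/D)·V²/2g = 0.01875·244.4·0.1722 = 0.7891 m
Minor: ΣK = 2.50; h_m = ΣK·V²/2g = 0.4304 m
Total H_L = 0.7891 + 0.4304 = 1.220 m

H_L ≈ 1.22 m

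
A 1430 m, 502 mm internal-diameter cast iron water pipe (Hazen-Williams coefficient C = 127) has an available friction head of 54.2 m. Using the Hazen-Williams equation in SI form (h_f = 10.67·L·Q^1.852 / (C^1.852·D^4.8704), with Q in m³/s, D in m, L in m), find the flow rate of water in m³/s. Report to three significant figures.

Rearranging: Q = [h_f·C^1.852·D^4.8704 / (10.67·L)]^(1/1.852)
Q = [54.2·127^1.852·0.502^4.8704 / (10.67·1430)]^0.540 = 0.9865 m³/s

Q ≈ 0.986 m³/s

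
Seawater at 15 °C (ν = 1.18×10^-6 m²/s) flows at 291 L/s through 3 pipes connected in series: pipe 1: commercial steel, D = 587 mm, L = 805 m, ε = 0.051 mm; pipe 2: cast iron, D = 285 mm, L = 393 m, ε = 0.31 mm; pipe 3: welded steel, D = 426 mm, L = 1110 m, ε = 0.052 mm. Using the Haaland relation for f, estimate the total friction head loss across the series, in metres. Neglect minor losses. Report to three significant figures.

Pipe 1: V = 1.075 m/s, Re = 5.35×10^5, ε/D = 8.69×10^-5, f = 0.01400, h_1 = f(L/D)V²/2g = 1.131 m
Pipe 2: V = 4.562 m/s, Re = 1.10×10^6, ε/D = 0.00109, f = 0.02031, h_2 = f(L/D)V²/2g = 29.70 m
Pipe 3: V = 2.042 m/s, Re = 7.37×10^5, ε/D = 1.22×10^-4, f = 0.01397, h_3 = f(L/D)V²/2g = 7.735 m
Series → Q common, losses add: H = Σh = 38.57 m

H ≈ 38.6 m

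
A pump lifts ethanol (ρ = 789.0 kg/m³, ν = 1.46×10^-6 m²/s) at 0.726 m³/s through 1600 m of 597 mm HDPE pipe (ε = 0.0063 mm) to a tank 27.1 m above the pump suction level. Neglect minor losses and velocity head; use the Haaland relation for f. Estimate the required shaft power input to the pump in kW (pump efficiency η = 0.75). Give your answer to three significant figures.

P_shaft ≈ 283 kW

V = 4Q/(πD²) = 2.594 m/s; Re = 1.06×10^6; ε/D = 1.06×10^-5; f = 0.01167
h_f = f(L/D)V²/2g = 10.72 m
Total head H = z + h_f = 27.1 + 10.72 = 37.82 m
P_hyd = ρgQH = 789.0·9.81·0.726·37.82 = 212.5 kW
P_shaft = P_hyd/η = 212.5/0.75 = 283.4 kW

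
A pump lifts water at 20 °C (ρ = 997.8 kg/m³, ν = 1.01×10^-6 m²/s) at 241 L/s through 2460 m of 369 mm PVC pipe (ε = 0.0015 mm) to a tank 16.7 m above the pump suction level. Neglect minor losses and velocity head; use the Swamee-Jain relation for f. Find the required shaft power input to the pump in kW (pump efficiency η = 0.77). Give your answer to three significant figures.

V = 4Q/(πD²) = 2.254 m/s; Re = 8.23×10^5; ε/D = 4.07×10^-6; f = 0.01209
h_f = f(L/D)V²/2g = 20.86 m
Total head H = z + h_f = 16.7 + 20.86 = 37.56 m
P_hyd = ρgQH = 997.8·9.81·0.241·37.56 = 88.60 kW
P_shaft = P_hyd/η = 88.60/0.77 = 115.1 kW

P_shaft ≈ 115 kW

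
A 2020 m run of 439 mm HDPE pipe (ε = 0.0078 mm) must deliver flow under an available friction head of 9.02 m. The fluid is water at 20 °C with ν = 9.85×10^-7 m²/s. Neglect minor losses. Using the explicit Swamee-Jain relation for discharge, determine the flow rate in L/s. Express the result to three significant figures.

Swamee-Jain (Type II): Q = -0.965·√(gD⁵h_f/L)·ln[ε/(3.7D) + √(3.17ν²L/(gD³h_f))]
√(gD⁵h_f/L) = √(9.81·0.439⁵·9.02/2020) = 0.02673
ε/(3.7D) = 4.80×10^-6; √(3.17ν²L/(gD³h_f)) = 2.88×10^-5
Q = -0.965·0.02673·ln(3.361×10^-5) = 0.2657 m³/s
Check: V = 1.76 m/s, Re = 7.82×10^5, f = 0.01247, h_f = 9.01 m ≈ 9.02 m ✓

Q ≈ 266 L/s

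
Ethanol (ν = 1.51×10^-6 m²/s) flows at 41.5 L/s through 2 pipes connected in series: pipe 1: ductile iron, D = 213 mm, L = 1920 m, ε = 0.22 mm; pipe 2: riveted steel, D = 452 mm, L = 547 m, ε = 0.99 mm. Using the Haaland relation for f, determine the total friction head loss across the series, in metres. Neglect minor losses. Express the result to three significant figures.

H ≈ 13.4 m

Pipe 1: V = 1.165 m/s, Re = 1.64×10^5, ε/D = 0.00103, f = 0.02128, h_1 = f(L/D)V²/2g = 13.26 m
Pipe 2: V = 0.2586 m/s, Re = 7.74×10^4, ε/D = 0.00219, f = 0.02585, h_2 = f(L/D)V²/2g = 0.1067 m
Series → Q common, losses add: H = Σh = 13.37 m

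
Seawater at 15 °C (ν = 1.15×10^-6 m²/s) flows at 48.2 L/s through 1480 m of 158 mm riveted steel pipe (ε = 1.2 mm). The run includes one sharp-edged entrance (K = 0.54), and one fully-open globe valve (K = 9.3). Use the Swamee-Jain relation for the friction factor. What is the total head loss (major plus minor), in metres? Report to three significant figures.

V = 4Q/(πD²) = 2.458 m/s; V²/2g = 0.3080 m
Re = 3.38×10^5, ε/D = 0.00759 → f = 0.03494 (Swamee-Jain)
Major: h_f = f(L/D)·V²/2g = 0.03494·9367·0.3080 = 100.8 m
Minor: ΣK = 9.84; h_m = ΣK·V²/2g = 3.031 m
Total H_L = 100.8 + 3.031 = 103.8 m

H_L ≈ 104 m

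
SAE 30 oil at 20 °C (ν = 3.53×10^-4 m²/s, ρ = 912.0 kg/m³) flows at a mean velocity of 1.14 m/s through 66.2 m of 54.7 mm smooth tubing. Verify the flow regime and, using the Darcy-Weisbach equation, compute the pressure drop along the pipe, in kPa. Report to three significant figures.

Re = VD/ν = 1.14·0.05470/3.53×10^-4 = 177 → laminar (Re < 2300)
f = 64/Re = 0.3623
h_f = f(L/D)V²/(2g) = 0.3623·(66.2/0.05470)·1.14²/(2·9.81) = 29.04 m
Δp = ρg·h_f = 912.0·9.81·29.04 = 259.8 kPa

Δp ≈ 260 kPa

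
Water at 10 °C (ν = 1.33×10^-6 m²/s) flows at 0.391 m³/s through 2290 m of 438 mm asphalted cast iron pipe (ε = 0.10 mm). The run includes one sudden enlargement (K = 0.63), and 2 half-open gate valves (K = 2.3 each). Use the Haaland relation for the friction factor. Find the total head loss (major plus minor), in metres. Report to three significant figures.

H_L ≈ 28.8 m

V = 4Q/(πD²) = 2.595 m/s; V²/2g = 0.3432 m
Re = 8.55×10^5, ε/D = 2.28×10^-4 → f = 0.01502 (Haaland)
Major: h_f = f(L/D)·V²/2g = 0.01502·5228·0.3432 = 26.96 m
Minor: ΣK = 5.23; h_m = ΣK·V²/2g = 1.795 m
Total H_L = 26.96 + 1.795 = 28.75 m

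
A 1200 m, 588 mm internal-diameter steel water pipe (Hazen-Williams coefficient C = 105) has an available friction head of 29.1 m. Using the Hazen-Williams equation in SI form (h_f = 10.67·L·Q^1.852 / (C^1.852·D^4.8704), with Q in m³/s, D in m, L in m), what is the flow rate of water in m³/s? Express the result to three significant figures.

Rearranging: Q = [h_f·C^1.852·D^4.8704 / (10.67·L)]^(1/1.852)
Q = [29.1·105^1.852·0.588^4.8704 / (10.67·1200)]^0.540 = 0.9713 m³/s

Q ≈ 0.971 m³/s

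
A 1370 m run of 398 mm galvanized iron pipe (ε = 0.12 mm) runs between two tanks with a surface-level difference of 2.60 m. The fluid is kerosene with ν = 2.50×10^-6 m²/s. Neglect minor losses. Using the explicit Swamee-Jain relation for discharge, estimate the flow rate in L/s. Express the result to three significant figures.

Q ≈ 111 L/s

Swamee-Jain (Type II): Q = -0.965·√(gD⁵h_f/L)·ln[ε/(3.7D) + √(3.17ν²L/(gD³h_f))]
√(gD⁵h_f/L) = √(9.81·0.398⁵·2.60/1370) = 0.01364
ε/(3.7D) = 8.15×10^-5; √(3.17ν²L/(gD³h_f)) = 1.30×10^-4
Q = -0.965·0.01364·ln(2.114×10^-4) = 0.1113 m³/s
Check: V = 0.895 m/s, Re = 1.42×10^5, f = 0.01855, h_f = 2.61 m ≈ 2.60 m ✓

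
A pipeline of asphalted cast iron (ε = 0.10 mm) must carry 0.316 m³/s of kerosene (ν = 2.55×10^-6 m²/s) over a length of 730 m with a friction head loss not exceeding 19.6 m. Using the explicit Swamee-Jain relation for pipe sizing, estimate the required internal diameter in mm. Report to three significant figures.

Swamee-Jain (Type III): D = 0.66·[ε^1.25·(LQ²/(gh_f))^4.75 + ν·Q^9.4·(L/(gh_f))^5.2]^0.04
LQ²/(gh_f) = 0.3791; L/(gh_f) = 3.797
Term 1 = ε^1.25·(…)^4.75 = 9.98×10^-8; Term 2 = ν·Q^9.4·(…)^5.2 = 5.21×10^-8
D = 0.66·(9.98×10^-8 + 5.21×10^-8)^0.04 = 0.3522 m = 352 mm
Check: V = 3.24 m/s, Re = 4.48×10^5, f = 0.01638, h_f = 18.2 m ≈ 19.6 m ✓

D ≈ 352 mm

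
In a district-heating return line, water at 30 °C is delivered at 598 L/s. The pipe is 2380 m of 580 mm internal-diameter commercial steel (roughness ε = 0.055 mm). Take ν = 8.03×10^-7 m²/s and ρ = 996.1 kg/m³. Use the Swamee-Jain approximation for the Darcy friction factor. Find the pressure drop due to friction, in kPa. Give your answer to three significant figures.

V = 4Q/(πD²) = 4·0.598/(π·0.580²) = 2.263 m/s
Re = VD/ν = 2.263·0.580/8.03×10^-7 = 1.63×10^6 → turbulent
ε/D = 0.055/580 = 9.48×10^-5
Swamee-Jain: f = 0.01295
h_f = f(L/D)V²/(2g) = 0.01295·(2380/0.580)·2.263²/(2·9.81) = 13.87 m
Δp = ρg·h_f = 996.1·9.81·13.87 = 135.5 kPa

Δp ≈ 136 kPa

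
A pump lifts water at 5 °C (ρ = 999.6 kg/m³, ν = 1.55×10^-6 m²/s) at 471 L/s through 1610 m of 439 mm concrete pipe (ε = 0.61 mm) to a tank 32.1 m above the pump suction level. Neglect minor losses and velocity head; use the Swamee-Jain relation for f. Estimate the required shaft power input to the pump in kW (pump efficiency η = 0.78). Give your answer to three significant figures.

V = 4Q/(πD²) = 3.112 m/s; Re = 8.81×10^5; ε/D = 0.00139; f = 0.02167
h_f = f(L/D)V²/2g = 39.22 m
Total head H = z + h_f = 32.1 + 39.22 = 71.32 m
P_hyd = ρgQH = 999.6·9.81·0.471·71.32 = 329.4 kW
P_shaft = P_hyd/η = 329.4/0.78 = 422.3 kW

P_shaft ≈ 422 kW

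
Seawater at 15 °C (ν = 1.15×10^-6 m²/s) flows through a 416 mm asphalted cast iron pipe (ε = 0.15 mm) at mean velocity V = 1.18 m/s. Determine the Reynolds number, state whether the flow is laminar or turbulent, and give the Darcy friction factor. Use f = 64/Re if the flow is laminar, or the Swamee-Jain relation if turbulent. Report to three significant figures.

Re = VD/ν = 1.180·0.416/1.15×10^-6 = 4.27×10^5
Re > 4000 → turbulent; ε/D = 3.61×10^-4
Swamee-Jain: f = 0.01701

Re ≈ 4.27×10^5; turbulent; f ≈ 0.0170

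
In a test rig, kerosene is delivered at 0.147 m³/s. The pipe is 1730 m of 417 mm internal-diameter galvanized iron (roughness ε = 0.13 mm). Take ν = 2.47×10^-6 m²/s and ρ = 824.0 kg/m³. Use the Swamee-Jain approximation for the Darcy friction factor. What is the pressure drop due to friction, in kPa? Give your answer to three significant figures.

Δp ≈ 35.8 kPa

V = 4Q/(πD²) = 4·0.147/(π·0.417²) = 1.076 m/s
Re = VD/ν = 1.076·0.417/2.47×10^-6 = 1.82×10^5 → turbulent
ε/D = 0.13/417 = 3.12×10^-4
Swamee-Jain: f = 0.01806
h_f = f(L/D)V²/(2g) = 0.01806·(1730/0.417)·1.076²/(2·9.81) = 4.424 m
Δp = ρg·h_f = 824.0·9.81·4.424 = 35.76 kPa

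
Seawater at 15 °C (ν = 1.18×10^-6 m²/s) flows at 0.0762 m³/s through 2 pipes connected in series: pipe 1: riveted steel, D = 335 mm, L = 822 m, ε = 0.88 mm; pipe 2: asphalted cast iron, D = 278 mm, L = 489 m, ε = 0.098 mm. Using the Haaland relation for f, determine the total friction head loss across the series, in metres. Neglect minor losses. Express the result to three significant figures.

Pipe 1: V = 0.8645 m/s, Re = 2.45×10^5, ε/D = 0.00263, f = 0.02580, h_1 = f(L/D)V²/2g = 2.412 m
Pipe 2: V = 1.255 m/s, Re = 2.96×10^5, ε/D = 3.53×10^-4, f = 0.01718, h_2 = f(L/D)V²/2g = 2.427 m
Series → Q common, losses add: H = Σh = 4.839 m

H ≈ 4.84 m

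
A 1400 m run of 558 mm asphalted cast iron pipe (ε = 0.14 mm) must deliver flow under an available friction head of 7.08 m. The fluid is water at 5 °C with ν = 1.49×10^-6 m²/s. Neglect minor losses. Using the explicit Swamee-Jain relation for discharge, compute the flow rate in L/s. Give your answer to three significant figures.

Q ≈ 462 L/s

Swamee-Jain (Type II): Q = -0.965·√(gD⁵h_f/L)·ln[ε/(3.7D) + √(3.17ν²L/(gD³h_f))]
√(gD⁵h_f/L) = √(9.81·0.558⁵·7.08/1400) = 0.05181
ε/(3.7D) = 6.78×10^-5; √(3.17ν²L/(gD³h_f)) = 2.86×10^-5
Q = -0.965·0.05181·ln(9.638×10^-5) = 0.4623 m³/s
Check: V = 1.89 m/s, Re = 7.08×10^5, f = 0.01559, h_f = 7.12 m ≈ 7.08 m ✓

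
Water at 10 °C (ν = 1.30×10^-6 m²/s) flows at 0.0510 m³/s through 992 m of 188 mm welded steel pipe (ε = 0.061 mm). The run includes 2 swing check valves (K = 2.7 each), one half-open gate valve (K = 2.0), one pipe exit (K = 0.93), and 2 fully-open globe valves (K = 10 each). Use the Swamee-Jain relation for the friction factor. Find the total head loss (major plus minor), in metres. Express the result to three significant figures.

V = 4Q/(πD²) = 1.837 m/s; V²/2g = 0.1720 m
Re = 2.66×10^5, ε/D = 3.24×10^-4 → f = 0.01743 (Swamee-Jain)
Major: h_f = f(L/D)·V²/2g = 0.01743·5277·0.1720 = 15.82 m
Minor: ΣK = 28.3; h_m = ΣK·V²/2g = 4.874 m
Total H_L = 15.82 + 4.874 = 20.69 m

H_L ≈ 20.7 m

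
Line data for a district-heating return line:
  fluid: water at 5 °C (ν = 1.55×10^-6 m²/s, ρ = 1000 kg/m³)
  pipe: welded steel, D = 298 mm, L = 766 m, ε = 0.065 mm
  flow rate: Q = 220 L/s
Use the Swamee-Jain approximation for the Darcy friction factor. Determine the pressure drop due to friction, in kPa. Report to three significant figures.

Δp ≈ 198 kPa

V = 4Q/(πD²) = 4·0.220/(π·0.298²) = 3.154 m/s
Re = VD/ν = 3.154·0.298/1.55×10^-6 = 6.06×10^5 → turbulent
ε/D = 0.065/298 = 2.18×10^-4
Swamee-Jain: f = 0.01545
h_f = f(L/D)V²/(2g) = 0.01545·(766/0.298)·3.154²/(2·9.81) = 20.13 m
Δp = ρg·h_f = 1000·9.81·20.13 = 197.5 kPa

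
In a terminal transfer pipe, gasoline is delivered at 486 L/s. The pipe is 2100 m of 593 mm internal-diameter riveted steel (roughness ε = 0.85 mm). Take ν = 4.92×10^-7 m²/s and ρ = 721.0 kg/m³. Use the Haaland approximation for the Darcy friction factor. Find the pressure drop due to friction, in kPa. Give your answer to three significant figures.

Δp ≈ 85.5 kPa

V = 4Q/(πD²) = 4·0.486/(π·0.593²) = 1.760 m/s
Re = VD/ν = 1.760·0.593/4.92×10^-7 = 2.12×10^6 → turbulent
ε/D = 0.85/593 = 0.00143
Haaland: f = 0.02162
h_f = f(L/D)V²/(2g) = 0.02162·(2100/0.593)·1.760²/(2·9.81) = 12.08 m
Δp = ρg·h_f = 721.0·9.81·12.08 = 85.46 kPa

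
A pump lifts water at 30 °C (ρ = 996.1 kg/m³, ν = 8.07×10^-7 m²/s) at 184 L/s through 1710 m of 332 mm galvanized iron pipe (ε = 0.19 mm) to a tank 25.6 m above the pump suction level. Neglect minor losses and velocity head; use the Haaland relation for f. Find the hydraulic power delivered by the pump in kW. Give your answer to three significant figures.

V = 4Q/(πD²) = 2.125 m/s; Re = 8.74×10^5; ε/D = 5.72×10^-4; f = 0.01771
h_f = f(L/D)V²/2g = 21.00 m
Total head H = z + h_f = 25.6 + 21.00 = 46.60 m
P_hyd = ρgQH = 996.1·9.81·0.184·46.60 = 83.78 kW

P_hyd ≈ 83.8 kW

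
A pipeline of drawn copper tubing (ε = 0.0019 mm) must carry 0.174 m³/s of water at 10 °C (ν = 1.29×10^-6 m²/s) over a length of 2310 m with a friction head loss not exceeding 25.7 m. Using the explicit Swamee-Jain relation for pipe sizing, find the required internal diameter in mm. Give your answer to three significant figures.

D ≈ 315 mm

Swamee-Jain (Type III): D = 0.66·[ε^1.25·(LQ²/(gh_f))^4.75 + ν·Q^9.4·(L/(gh_f))^5.2]^0.04
LQ²/(gh_f) = 0.2774; L/(gh_f) = 9.162
Term 1 = ε^1.25·(…)^4.75 = 1.60×10^-10; Term 2 = ν·Q^9.4·(…)^5.2 = 9.42×10^-9
D = 0.66·(1.60×10^-10 + 9.42×10^-9)^0.04 = 0.3154 m = 315 mm
Check: V = 2.23 m/s, Re = 5.45×10^5, f = 0.01300, h_f = 24.1 m ≈ 25.7 m ✓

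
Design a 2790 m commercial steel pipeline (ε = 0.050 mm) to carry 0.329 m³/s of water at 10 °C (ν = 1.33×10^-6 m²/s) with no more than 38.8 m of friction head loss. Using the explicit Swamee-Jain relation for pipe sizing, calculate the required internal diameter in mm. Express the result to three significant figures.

Swamee-Jain (Type III): D = 0.66·[ε^1.25·(LQ²/(gh_f))^4.75 + ν·Q^9.4·(L/(gh_f))^5.2]^0.04
LQ²/(gh_f) = 0.7934; L/(gh_f) = 7.330
Term 1 = ε^1.25·(…)^4.75 = 1.40×10^-6; Term 2 = ν·Q^9.4·(…)^5.2 = 1.21×10^-6
D = 0.66·(1.40×10^-6 + 1.21×10^-6)^0.04 = 0.3947 m = 395 mm
Check: V = 2.69 m/s, Re = 7.98×10^5, f = 0.01413, h_f = 36.8 m ≈ 38.8 m ✓

D ≈ 395 mm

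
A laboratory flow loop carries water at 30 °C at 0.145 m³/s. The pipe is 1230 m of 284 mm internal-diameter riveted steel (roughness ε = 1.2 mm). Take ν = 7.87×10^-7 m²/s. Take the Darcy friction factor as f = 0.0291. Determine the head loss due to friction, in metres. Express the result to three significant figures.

h_f ≈ 33.7 m

V = 4Q/(πD²) = 4·0.145/(π·0.284²) = 2.289 m/s
h_f = f(L/D)V²/(2g) = 0.02910·(1230/0.284)·2.289²/(2·9.81) = 33.66 m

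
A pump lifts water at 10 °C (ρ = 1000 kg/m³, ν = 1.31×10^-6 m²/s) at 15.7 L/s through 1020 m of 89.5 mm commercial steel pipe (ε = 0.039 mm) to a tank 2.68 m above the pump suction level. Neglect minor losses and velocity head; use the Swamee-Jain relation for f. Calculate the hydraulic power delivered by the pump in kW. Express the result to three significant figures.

V = 4Q/(πD²) = 2.496 m/s; Re = 1.70×10^5; ε/D = 4.36×10^-4; f = 0.01889
h_f = f(L/D)V²/2g = 68.33 m
Total head H = z + h_f = 2.68 + 68.33 = 71.01 m
P_hyd = ρgQH = 1000·9.81·0.0157·71.01 = 10.94 kW

P_hyd ≈ 10.9 kW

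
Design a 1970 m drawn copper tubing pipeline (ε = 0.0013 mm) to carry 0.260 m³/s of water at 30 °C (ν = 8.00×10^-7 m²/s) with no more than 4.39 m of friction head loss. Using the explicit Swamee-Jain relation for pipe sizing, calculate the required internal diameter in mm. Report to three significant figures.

D ≈ 503 mm

Swamee-Jain (Type III): D = 0.66·[ε^1.25·(LQ²/(gh_f))^4.75 + ν·Q^9.4·(L/(gh_f))^5.2]^0.04
LQ²/(gh_f) = 3.092; L/(gh_f) = 45.74
Term 1 = ε^1.25·(…)^4.75 = 9.36×10^-6; Term 2 = ν·Q^9.4·(…)^5.2 = 0.00109
D = 0.66·(9.36×10^-6 + 0.00109)^0.04 = 0.5026 m = 503 mm
Check: V = 1.31 m/s, Re = 8.23×10^5, f = 0.01205, h_f = 4.14 m ≈ 4.39 m ✓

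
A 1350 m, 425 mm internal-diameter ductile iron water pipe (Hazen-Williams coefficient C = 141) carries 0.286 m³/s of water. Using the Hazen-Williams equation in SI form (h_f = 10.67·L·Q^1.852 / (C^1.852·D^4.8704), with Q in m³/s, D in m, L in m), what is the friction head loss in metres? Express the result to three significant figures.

h_f ≈ 9.58 m

h_f = 10.67·1350·0.286^1.852 / (141^1.852·0.425^4.8704) = 9.577 m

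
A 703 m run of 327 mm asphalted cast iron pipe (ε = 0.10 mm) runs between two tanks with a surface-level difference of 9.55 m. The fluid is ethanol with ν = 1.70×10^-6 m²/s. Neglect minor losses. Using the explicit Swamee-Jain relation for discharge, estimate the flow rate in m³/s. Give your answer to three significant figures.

Q ≈ 0.193 m³/s

Swamee-Jain (Type II): Q = -0.965·√(gD⁵h_f/L)·ln[ε/(3.7D) + √(3.17ν²L/(gD³h_f))]
√(gD⁵h_f/L) = √(9.81·0.327⁵·9.55/703) = 0.02232
ε/(3.7D) = 8.27×10^-5; √(3.17ν²L/(gD³h_f)) = 4.43×10^-5
Q = -0.965·0.02232·ln(1.270×10^-4) = 0.1932 m³/s
Check: V = 2.30 m/s, Re = 4.43×10^5, f = 0.01656, h_f = 9.61 m ≈ 9.55 m ✓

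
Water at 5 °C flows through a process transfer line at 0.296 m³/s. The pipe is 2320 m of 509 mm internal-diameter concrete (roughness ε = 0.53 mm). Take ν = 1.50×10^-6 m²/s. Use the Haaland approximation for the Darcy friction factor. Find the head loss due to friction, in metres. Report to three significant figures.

h_f ≈ 10.0 m

V = 4Q/(πD²) = 4·0.296/(π·0.509²) = 1.455 m/s
Re = VD/ν = 1.455·0.509/1.50×10^-6 = 4.94×10^5 → turbulent
ε/D = 0.53/509 = 0.00104
Haaland: f = 0.02038
h_f = f(L/D)V²/(2g) = 0.02038·(2320/0.509)·1.455²/(2·9.81) = 10.02 m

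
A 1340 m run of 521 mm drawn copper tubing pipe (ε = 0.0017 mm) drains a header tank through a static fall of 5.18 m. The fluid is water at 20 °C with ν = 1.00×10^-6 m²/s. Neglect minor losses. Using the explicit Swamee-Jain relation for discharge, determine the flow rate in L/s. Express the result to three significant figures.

Swamee-Jain (Type II): Q = -0.965·√(gD⁵h_f/L)·ln[ε/(3.7D) + √(3.17ν²L/(gD³h_f))]
√(gD⁵h_f/L) = √(9.81·0.521⁵·5.18/1340) = 0.03815
ε/(3.7D) = 8.82×10^-7; √(3.17ν²L/(gD³h_f)) = 2.43×10^-5
Q = -0.965·0.03815·ln(2.519×10^-5) = 0.3899 m³/s
Check: V = 1.83 m/s, Re = 9.53×10^5, f = 0.01178, h_f = 5.17 m ≈ 5.18 m ✓

Q ≈ 390 L/s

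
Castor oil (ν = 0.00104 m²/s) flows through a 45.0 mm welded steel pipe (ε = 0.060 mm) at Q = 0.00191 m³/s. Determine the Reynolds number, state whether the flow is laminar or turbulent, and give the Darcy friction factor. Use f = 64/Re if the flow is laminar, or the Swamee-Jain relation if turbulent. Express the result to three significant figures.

V = 4Q/(πD²) = 1.201 m/s
Re = VD/ν = 1.201·0.0450/0.00104 = 52.0
Re < 2300 → laminar → f = 64/Re = 1.232

Re ≈ 52.0; laminar; f = 64/Re ≈ 1.23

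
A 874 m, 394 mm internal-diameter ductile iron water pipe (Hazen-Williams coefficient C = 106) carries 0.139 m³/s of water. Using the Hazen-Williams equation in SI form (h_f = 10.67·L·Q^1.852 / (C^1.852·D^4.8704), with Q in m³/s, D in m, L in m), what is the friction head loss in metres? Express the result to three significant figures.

h_f = 10.67·874·0.139^1.852 / (106^1.852·0.394^4.8704) = 3.997 m

h_f ≈ 4.00 m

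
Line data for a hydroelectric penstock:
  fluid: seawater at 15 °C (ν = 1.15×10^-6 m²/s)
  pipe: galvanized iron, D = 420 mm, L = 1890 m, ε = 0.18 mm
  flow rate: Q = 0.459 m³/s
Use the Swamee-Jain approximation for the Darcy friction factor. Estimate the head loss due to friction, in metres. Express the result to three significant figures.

V = 4Q/(πD²) = 4·0.459/(π·0.420²) = 3.313 m/s
Re = VD/ν = 3.313·0.420/1.15×10^-6 = 1.21×10^6 → turbulent
ε/D = 0.18/420 = 4.29×10^-4
Swamee-Jain: f = 0.01670
h_f = f(L/D)V²/(2g) = 0.01670·(1890/0.420)·3.313²/(2·9.81) = 42.04 m

h_f ≈ 42.0 m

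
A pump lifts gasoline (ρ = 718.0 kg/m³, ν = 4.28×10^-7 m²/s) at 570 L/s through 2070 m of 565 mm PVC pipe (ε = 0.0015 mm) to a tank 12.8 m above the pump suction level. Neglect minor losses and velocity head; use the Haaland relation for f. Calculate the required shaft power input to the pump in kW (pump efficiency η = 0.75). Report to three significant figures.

V = 4Q/(πD²) = 2.273 m/s; Re = 3.00×10^6; ε/D = 2.65×10^-6; f = 0.009804
h_f = f(L/D)V²/2g = 9.463 m
Total head H = z + h_f = 12.8 + 9.463 = 22.26 m
P_hyd = ρgQH = 718.0·9.81·0.570·22.26 = 89.38 kW
P_shaft = P_hyd/η = 89.38/0.75 = 119.2 kW

P_shaft ≈ 119 kW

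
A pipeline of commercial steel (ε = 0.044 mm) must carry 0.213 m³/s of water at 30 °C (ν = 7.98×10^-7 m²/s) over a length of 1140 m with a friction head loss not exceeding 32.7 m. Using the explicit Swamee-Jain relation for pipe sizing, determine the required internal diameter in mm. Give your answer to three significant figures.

Swamee-Jain (Type III): D = 0.66·[ε^1.25·(LQ²/(gh_f))^4.75 + ν·Q^9.4·(L/(gh_f))^5.2]^0.04
LQ²/(gh_f) = 0.1612; L/(gh_f) = 3.554
Term 1 = ε^1.25·(…)^4.75 = 6.16×10^-10; Term 2 = ν·Q^9.4·(…)^5.2 = 2.83×10^-10
D = 0.66·(6.16×10^-10 + 2.83×10^-10)^0.04 = 0.2869 m = 287 mm
Check: V = 3.30 m/s, Re = 1.18×10^6, f = 0.01408, h_f = 31.0 m ≈ 32.7 m ✓

D ≈ 287 mm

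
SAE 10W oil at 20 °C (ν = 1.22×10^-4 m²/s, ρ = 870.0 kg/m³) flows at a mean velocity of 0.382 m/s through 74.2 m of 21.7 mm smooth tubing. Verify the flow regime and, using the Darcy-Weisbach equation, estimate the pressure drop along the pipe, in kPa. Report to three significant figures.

Re = VD/ν = 0.382·0.02170/1.22×10^-4 = 67.9 → laminar (Re < 2300)
f = 64/Re = 0.9419
h_f = f(L/D)V²/(2g) = 0.9419·(74.2/0.02170)·0.382²/(2·9.81) = 23.95 m
Δp = ρg·h_f = 870.0·9.81·23.95 = 204.4 kPa

Δp ≈ 204 kPa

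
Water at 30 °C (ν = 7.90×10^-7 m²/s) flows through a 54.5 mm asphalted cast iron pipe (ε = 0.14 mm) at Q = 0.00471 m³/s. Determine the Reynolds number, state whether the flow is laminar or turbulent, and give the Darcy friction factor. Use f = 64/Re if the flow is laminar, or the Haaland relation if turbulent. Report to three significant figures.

V = 4Q/(πD²) = 2.019 m/s
Re = VD/ν = 2.019·0.0545/7.90×10^-7 = 1.39×10^5
Re > 4000 → turbulent; ε/D = 0.00257
Haaland: f = 0.02605

Re ≈ 1.39×10^5; turbulent; f ≈ 0.0261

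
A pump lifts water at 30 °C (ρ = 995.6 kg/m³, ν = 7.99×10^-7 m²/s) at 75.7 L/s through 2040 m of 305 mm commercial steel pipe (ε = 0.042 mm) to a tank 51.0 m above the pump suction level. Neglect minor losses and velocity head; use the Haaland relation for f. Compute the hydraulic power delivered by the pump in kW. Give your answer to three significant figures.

V = 4Q/(πD²) = 1.036 m/s; Re = 3.96×10^5; ε/D = 1.38×10^-4; f = 0.01505
h_f = f(L/D)V²/2g = 5.506 m
Total head H = z + h_f = 51.0 + 5.506 = 56.51 m
P_hyd = ρgQH = 995.6·9.81·0.0757·56.51 = 41.78 kW

P_hyd ≈ 41.8 kW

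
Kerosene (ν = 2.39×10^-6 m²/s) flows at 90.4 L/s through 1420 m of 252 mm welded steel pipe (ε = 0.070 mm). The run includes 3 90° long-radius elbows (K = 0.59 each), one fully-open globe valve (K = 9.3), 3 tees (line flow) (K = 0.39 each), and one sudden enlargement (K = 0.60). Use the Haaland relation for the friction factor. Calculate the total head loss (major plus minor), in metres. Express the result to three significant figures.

V = 4Q/(πD²) = 1.812 m/s; V²/2g = 0.1674 m
Re = 1.91×10^5, ε/D = 2.78×10^-4 → f = 0.01746 (Haaland)
Major: h_f = f(L/D)·V²/2g = 0.01746·5635·0.1674 = 16.48 m
Minor: ΣK = 12.8; h_m = ΣK·V²/2g = 2.150 m
Total H_L = 16.48 + 2.150 = 18.63 m

H_L ≈ 18.6 m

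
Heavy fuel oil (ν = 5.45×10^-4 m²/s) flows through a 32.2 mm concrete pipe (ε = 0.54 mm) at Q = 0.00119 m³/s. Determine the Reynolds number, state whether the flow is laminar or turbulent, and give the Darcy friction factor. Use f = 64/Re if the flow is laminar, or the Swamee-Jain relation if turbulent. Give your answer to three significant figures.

Re ≈ 86.3; laminar; f = 64/Re ≈ 0.741

V = 4Q/(πD²) = 1.461 m/s
Re = VD/ν = 1.461·0.0322/5.45×10^-4 = 86.3
Re < 2300 → laminar → f = 64/Re = 0.7413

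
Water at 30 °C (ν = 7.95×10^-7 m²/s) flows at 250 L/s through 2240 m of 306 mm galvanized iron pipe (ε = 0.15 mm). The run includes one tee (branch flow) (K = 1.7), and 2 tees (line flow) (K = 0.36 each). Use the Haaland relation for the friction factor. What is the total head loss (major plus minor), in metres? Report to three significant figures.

H_L ≈ 74.7 m

V = 4Q/(πD²) = 3.399 m/s; V²/2g = 0.5890 m
Re = 1.31×10^6, ε/D = 4.90×10^-4 → f = 0.01700 (Haaland)
Major: h_f = f(L/D)·V²/2g = 0.01700·7320·0.5890 = 73.31 m
Minor: ΣK = 2.42; h_m = ΣK·V²/2g = 1.425 m
Total H_L = 73.31 + 1.425 = 74.74 m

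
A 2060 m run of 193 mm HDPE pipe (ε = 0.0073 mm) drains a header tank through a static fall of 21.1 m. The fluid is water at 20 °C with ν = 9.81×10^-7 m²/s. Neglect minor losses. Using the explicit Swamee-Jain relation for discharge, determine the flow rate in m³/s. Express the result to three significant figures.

Swamee-Jain (Type II): Q = -0.965·√(gD⁵h_f/L)·ln[ε/(3.7D) + √(3.17ν²L/(gD³h_f))]
√(gD⁵h_f/L) = √(9.81·0.193⁵·21.1/2060) = 0.005187
ε/(3.7D) = 1.02×10^-5; √(3.17ν²L/(gD³h_f)) = 6.50×10^-5
Q = -0.965·0.005187·ln(7.521×10^-5) = 0.04753 m³/s
Check: V = 1.62 m/s, Re = 3.20×10^5, f = 0.01465, h_f = 21.0 m ≈ 21.1 m ✓

Q ≈ 0.0475 m³/s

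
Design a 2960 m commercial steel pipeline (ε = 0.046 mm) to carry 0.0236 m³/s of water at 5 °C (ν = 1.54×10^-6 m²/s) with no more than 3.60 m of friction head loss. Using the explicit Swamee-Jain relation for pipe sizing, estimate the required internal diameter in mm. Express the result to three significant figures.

D ≈ 239 mm

Swamee-Jain (Type III): D = 0.66·[ε^1.25·(LQ²/(gh_f))^4.75 + ν·Q^9.4·(L/(gh_f))^5.2]^0.04
LQ²/(gh_f) = 0.04668; L/(gh_f) = 83.81
Term 1 = ε^1.25·(…)^4.75 = 1.81×10^-12; Term 2 = ν·Q^9.4·(…)^5.2 = 7.84×10^-12
D = 0.66·(1.81×10^-12 + 7.84×10^-12)^0.04 = 0.2393 m = 239 mm
Check: V = 0.525 m/s, Re = 8.15×10^4, f = 0.01963, h_f = 3.41 m ≈ 3.60 m ✓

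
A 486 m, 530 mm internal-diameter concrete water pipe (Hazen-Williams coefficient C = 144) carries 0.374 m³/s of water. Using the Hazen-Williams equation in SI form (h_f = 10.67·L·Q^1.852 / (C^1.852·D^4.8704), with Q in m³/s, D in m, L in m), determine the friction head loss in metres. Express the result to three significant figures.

h_f = 10.67·486·0.374^1.852 / (144^1.852·0.530^4.8704) = 1.859 m

h_f ≈ 1.86 m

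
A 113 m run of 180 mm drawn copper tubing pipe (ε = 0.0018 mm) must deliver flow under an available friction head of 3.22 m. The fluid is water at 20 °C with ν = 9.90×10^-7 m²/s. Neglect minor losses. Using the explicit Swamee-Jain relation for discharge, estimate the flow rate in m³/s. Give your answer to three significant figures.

Q ≈ 0.0700 m³/s

Swamee-Jain (Type II): Q = -0.965·√(gD⁵h_f/L)·ln[ε/(3.7D) + √(3.17ν²L/(gD³h_f))]
√(gD⁵h_f/L) = √(9.81·0.180⁵·3.22/113) = 0.007268
ε/(3.7D) = 2.70×10^-6; √(3.17ν²L/(gD³h_f)) = 4.37×10^-5
Q = -0.965·0.007268·ln(4.636×10^-5) = 0.06999 m³/s
Check: V = 2.75 m/s, Re = 5.00×10^5, f = 0.01325, h_f = 3.21 m ≈ 3.22 m ✓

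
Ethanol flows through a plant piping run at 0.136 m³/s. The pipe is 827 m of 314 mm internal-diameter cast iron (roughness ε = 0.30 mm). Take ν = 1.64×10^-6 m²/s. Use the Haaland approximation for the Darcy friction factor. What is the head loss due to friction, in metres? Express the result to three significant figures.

h_f ≈ 8.38 m

V = 4Q/(πD²) = 4·0.136/(π·0.314²) = 1.756 m/s
Re = VD/ν = 1.756·0.314/1.64×10^-6 = 3.36×10^5 → turbulent
ε/D = 0.30/314 = 9.55×10^-4
Haaland: f = 0.02024
h_f = f(L/D)V²/(2g) = 0.02024·(827/0.314)·1.756²/(2·9.81) = 8.382 m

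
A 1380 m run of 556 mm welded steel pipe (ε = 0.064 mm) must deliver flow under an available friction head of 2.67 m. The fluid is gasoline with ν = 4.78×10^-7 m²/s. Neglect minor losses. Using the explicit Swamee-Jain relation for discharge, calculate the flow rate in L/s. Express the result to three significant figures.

Swamee-Jain (Type II): Q = -0.965·√(gD⁵h_f/L)·ln[ε/(3.7D) + √(3.17ν²L/(gD³h_f))]
√(gD⁵h_f/L) = √(9.81·0.556⁵·2.67/1380) = 0.03176
ε/(3.7D) = 3.11×10^-5; √(3.17ν²L/(gD³h_f)) = 1.49×10^-5
Q = -0.965·0.03176·ln(4.601×10^-5) = 0.3060 m³/s
Check: V = 1.26 m/s, Re = 1.47×10^6, f = 0.01336, h_f = 2.69 m ≈ 2.67 m ✓

Q ≈ 306 L/s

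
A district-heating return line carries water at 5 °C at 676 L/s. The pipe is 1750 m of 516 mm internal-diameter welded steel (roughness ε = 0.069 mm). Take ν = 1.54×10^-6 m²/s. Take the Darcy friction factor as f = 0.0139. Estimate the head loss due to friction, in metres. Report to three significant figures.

h_f ≈ 25.1 m

V = 4Q/(πD²) = 4·0.676/(π·0.516²) = 3.233 m/s
h_f = f(L/D)V²/(2g) = 0.01390·(1750/0.516)·3.233²/(2·9.81) = 25.11 m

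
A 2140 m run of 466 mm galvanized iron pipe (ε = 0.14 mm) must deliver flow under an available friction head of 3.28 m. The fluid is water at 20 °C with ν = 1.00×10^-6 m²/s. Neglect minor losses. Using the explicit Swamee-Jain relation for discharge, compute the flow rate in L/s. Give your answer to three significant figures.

Q ≈ 157 L/s

Swamee-Jain (Type II): Q = -0.965·√(gD⁵h_f/L)·ln[ε/(3.7D) + √(3.17ν²L/(gD³h_f))]
√(gD⁵h_f/L) = √(9.81·0.466⁵·3.28/2140) = 0.01818
ε/(3.7D) = 8.12×10^-5; √(3.17ν²L/(gD³h_f)) = 4.56×10^-5
Q = -0.965·0.01818·ln(1.268×10^-4) = 0.1574 m³/s
Check: V = 0.923 m/s, Re = 4.30×10^5, f = 0.01656, h_f = 3.30 m ≈ 3.28 m ✓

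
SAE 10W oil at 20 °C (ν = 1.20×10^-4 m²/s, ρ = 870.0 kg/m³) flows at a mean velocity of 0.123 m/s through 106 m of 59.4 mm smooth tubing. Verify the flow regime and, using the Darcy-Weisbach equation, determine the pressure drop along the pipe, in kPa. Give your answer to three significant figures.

Δp ≈ 12.3 kPa

Re = VD/ν = 0.123·0.05940/1.20×10^-4 = 60.9 → laminar (Re < 2300)
f = 64/Re = 1.051
h_f = f(L/D)V²/(2g) = 1.051·(106/0.05940)·0.123²/(2·9.81) = 1.446 m
Δp = ρg·h_f = 870.0·9.81·1.446 = 12.34 kPa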